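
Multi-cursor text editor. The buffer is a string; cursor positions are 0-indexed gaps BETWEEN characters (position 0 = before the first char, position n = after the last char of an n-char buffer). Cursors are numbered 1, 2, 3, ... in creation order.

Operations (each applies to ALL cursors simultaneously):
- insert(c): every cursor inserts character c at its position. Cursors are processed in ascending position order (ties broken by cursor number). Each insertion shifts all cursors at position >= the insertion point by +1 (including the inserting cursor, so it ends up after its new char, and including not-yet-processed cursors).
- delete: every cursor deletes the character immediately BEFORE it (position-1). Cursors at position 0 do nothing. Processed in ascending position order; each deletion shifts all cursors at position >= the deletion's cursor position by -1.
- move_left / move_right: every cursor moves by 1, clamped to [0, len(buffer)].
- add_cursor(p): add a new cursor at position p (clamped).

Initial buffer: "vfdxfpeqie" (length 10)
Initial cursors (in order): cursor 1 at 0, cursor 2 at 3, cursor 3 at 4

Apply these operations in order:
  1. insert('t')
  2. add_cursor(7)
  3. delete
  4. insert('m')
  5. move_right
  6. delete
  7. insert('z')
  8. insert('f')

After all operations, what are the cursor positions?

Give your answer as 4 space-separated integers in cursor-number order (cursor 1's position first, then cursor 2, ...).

After op 1 (insert('t')): buffer="tvfdtxtfpeqie" (len 13), cursors c1@1 c2@5 c3@7, authorship 1...2.3......
After op 2 (add_cursor(7)): buffer="tvfdtxtfpeqie" (len 13), cursors c1@1 c2@5 c3@7 c4@7, authorship 1...2.3......
After op 3 (delete): buffer="vfdfpeqie" (len 9), cursors c1@0 c2@3 c3@3 c4@3, authorship .........
After op 4 (insert('m')): buffer="mvfdmmmfpeqie" (len 13), cursors c1@1 c2@7 c3@7 c4@7, authorship 1...234......
After op 5 (move_right): buffer="mvfdmmmfpeqie" (len 13), cursors c1@2 c2@8 c3@8 c4@8, authorship 1...234......
After op 6 (delete): buffer="mfdmpeqie" (len 9), cursors c1@1 c2@4 c3@4 c4@4, authorship 1..2.....
After op 7 (insert('z')): buffer="mzfdmzzzpeqie" (len 13), cursors c1@2 c2@8 c3@8 c4@8, authorship 11..2234.....
After op 8 (insert('f')): buffer="mzffdmzzzfffpeqie" (len 17), cursors c1@3 c2@12 c3@12 c4@12, authorship 111..2234234.....

Answer: 3 12 12 12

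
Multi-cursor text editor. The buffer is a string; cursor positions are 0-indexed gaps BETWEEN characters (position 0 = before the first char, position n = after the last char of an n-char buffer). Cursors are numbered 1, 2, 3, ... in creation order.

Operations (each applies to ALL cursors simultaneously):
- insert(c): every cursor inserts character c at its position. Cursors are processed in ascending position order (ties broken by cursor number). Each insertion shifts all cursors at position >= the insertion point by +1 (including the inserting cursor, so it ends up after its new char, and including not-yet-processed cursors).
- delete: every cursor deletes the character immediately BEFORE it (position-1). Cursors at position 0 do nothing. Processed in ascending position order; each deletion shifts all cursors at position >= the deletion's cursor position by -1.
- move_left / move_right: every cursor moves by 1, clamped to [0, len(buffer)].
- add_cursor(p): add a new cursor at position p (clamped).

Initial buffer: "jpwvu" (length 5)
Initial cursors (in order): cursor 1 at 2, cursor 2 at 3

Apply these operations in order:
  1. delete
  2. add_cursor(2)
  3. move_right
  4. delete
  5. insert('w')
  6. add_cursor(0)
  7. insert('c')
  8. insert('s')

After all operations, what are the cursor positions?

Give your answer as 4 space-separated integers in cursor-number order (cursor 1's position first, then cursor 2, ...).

Answer: 11 11 11 2

Derivation:
After op 1 (delete): buffer="jvu" (len 3), cursors c1@1 c2@1, authorship ...
After op 2 (add_cursor(2)): buffer="jvu" (len 3), cursors c1@1 c2@1 c3@2, authorship ...
After op 3 (move_right): buffer="jvu" (len 3), cursors c1@2 c2@2 c3@3, authorship ...
After op 4 (delete): buffer="" (len 0), cursors c1@0 c2@0 c3@0, authorship 
After op 5 (insert('w')): buffer="www" (len 3), cursors c1@3 c2@3 c3@3, authorship 123
After op 6 (add_cursor(0)): buffer="www" (len 3), cursors c4@0 c1@3 c2@3 c3@3, authorship 123
After op 7 (insert('c')): buffer="cwwwccc" (len 7), cursors c4@1 c1@7 c2@7 c3@7, authorship 4123123
After op 8 (insert('s')): buffer="cswwwcccsss" (len 11), cursors c4@2 c1@11 c2@11 c3@11, authorship 44123123123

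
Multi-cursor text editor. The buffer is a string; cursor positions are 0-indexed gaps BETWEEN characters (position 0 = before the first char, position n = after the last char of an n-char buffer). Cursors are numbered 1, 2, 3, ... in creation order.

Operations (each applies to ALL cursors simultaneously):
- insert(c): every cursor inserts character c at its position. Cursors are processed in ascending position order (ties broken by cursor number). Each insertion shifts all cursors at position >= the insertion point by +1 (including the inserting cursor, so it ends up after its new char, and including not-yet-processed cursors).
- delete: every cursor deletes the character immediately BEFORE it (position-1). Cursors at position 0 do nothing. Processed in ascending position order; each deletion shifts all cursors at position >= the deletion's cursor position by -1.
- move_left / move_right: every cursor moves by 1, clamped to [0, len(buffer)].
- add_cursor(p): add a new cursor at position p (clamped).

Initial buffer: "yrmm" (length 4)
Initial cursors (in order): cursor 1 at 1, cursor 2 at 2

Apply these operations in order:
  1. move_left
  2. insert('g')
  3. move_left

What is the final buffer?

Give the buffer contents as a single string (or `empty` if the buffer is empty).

After op 1 (move_left): buffer="yrmm" (len 4), cursors c1@0 c2@1, authorship ....
After op 2 (insert('g')): buffer="gygrmm" (len 6), cursors c1@1 c2@3, authorship 1.2...
After op 3 (move_left): buffer="gygrmm" (len 6), cursors c1@0 c2@2, authorship 1.2...

Answer: gygrmm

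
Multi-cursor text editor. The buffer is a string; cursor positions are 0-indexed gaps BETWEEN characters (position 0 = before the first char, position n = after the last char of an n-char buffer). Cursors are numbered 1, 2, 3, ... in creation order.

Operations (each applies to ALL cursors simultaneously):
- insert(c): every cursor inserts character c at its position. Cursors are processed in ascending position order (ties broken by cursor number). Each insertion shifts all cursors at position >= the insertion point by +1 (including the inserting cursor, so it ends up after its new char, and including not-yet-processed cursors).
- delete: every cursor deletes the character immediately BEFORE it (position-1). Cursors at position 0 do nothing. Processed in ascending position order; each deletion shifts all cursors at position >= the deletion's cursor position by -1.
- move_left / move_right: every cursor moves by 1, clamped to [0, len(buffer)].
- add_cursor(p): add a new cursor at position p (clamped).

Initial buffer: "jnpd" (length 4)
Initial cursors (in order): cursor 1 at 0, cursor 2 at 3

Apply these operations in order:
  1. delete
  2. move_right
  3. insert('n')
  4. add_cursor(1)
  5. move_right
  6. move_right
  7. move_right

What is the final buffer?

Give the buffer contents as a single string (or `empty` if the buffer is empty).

Answer: jnndn

Derivation:
After op 1 (delete): buffer="jnd" (len 3), cursors c1@0 c2@2, authorship ...
After op 2 (move_right): buffer="jnd" (len 3), cursors c1@1 c2@3, authorship ...
After op 3 (insert('n')): buffer="jnndn" (len 5), cursors c1@2 c2@5, authorship .1..2
After op 4 (add_cursor(1)): buffer="jnndn" (len 5), cursors c3@1 c1@2 c2@5, authorship .1..2
After op 5 (move_right): buffer="jnndn" (len 5), cursors c3@2 c1@3 c2@5, authorship .1..2
After op 6 (move_right): buffer="jnndn" (len 5), cursors c3@3 c1@4 c2@5, authorship .1..2
After op 7 (move_right): buffer="jnndn" (len 5), cursors c3@4 c1@5 c2@5, authorship .1..2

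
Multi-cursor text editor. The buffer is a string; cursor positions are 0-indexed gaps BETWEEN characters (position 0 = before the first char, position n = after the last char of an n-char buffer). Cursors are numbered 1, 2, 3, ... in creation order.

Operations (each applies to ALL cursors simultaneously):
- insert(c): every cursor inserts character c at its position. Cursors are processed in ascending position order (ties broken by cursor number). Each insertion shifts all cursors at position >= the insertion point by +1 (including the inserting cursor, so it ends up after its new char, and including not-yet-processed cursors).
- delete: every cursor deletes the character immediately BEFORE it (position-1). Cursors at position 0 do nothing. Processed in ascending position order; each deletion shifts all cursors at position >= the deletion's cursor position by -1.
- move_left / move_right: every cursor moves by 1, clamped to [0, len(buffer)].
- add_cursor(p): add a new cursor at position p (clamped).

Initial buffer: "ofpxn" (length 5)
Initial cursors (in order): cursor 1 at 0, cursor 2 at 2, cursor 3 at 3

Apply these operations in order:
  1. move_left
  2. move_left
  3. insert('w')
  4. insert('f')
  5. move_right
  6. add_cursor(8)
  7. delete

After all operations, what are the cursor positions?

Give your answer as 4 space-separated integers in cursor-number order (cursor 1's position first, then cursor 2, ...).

Answer: 3 3 4 4

Derivation:
After op 1 (move_left): buffer="ofpxn" (len 5), cursors c1@0 c2@1 c3@2, authorship .....
After op 2 (move_left): buffer="ofpxn" (len 5), cursors c1@0 c2@0 c3@1, authorship .....
After op 3 (insert('w')): buffer="wwowfpxn" (len 8), cursors c1@2 c2@2 c3@4, authorship 12.3....
After op 4 (insert('f')): buffer="wwffowffpxn" (len 11), cursors c1@4 c2@4 c3@7, authorship 1212.33....
After op 5 (move_right): buffer="wwffowffpxn" (len 11), cursors c1@5 c2@5 c3@8, authorship 1212.33....
After op 6 (add_cursor(8)): buffer="wwffowffpxn" (len 11), cursors c1@5 c2@5 c3@8 c4@8, authorship 1212.33....
After op 7 (delete): buffer="wwfwpxn" (len 7), cursors c1@3 c2@3 c3@4 c4@4, authorship 1213...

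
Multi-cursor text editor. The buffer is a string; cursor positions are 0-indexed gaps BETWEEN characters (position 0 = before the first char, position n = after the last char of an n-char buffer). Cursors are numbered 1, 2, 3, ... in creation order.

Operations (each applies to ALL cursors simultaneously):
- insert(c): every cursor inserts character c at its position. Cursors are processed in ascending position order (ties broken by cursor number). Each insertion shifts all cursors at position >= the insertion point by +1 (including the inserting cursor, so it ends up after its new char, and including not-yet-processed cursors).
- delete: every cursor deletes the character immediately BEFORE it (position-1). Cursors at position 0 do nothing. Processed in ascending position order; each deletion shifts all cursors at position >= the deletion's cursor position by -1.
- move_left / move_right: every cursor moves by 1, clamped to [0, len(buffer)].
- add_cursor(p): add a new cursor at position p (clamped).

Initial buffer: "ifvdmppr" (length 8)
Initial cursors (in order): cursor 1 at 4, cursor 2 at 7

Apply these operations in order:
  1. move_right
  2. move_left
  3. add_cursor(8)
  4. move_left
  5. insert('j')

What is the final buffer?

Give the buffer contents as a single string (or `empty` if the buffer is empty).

After op 1 (move_right): buffer="ifvdmppr" (len 8), cursors c1@5 c2@8, authorship ........
After op 2 (move_left): buffer="ifvdmppr" (len 8), cursors c1@4 c2@7, authorship ........
After op 3 (add_cursor(8)): buffer="ifvdmppr" (len 8), cursors c1@4 c2@7 c3@8, authorship ........
After op 4 (move_left): buffer="ifvdmppr" (len 8), cursors c1@3 c2@6 c3@7, authorship ........
After op 5 (insert('j')): buffer="ifvjdmpjpjr" (len 11), cursors c1@4 c2@8 c3@10, authorship ...1...2.3.

Answer: ifvjdmpjpjr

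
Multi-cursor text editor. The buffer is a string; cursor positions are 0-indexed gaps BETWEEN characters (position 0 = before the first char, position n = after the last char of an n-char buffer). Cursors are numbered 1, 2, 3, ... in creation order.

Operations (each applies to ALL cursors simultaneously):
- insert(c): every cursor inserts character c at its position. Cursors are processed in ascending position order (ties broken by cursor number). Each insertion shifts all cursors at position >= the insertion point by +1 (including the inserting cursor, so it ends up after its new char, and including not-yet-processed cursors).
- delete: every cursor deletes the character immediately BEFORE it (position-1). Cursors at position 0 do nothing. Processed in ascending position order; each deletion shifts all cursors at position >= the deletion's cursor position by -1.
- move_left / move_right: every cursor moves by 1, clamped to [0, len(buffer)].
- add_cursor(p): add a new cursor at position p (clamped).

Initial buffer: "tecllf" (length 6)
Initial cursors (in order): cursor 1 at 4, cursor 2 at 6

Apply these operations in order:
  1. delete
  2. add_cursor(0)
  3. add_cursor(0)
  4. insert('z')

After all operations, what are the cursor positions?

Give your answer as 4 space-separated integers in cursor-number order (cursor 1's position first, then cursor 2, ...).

Answer: 6 8 2 2

Derivation:
After op 1 (delete): buffer="tecl" (len 4), cursors c1@3 c2@4, authorship ....
After op 2 (add_cursor(0)): buffer="tecl" (len 4), cursors c3@0 c1@3 c2@4, authorship ....
After op 3 (add_cursor(0)): buffer="tecl" (len 4), cursors c3@0 c4@0 c1@3 c2@4, authorship ....
After op 4 (insert('z')): buffer="zzteczlz" (len 8), cursors c3@2 c4@2 c1@6 c2@8, authorship 34...1.2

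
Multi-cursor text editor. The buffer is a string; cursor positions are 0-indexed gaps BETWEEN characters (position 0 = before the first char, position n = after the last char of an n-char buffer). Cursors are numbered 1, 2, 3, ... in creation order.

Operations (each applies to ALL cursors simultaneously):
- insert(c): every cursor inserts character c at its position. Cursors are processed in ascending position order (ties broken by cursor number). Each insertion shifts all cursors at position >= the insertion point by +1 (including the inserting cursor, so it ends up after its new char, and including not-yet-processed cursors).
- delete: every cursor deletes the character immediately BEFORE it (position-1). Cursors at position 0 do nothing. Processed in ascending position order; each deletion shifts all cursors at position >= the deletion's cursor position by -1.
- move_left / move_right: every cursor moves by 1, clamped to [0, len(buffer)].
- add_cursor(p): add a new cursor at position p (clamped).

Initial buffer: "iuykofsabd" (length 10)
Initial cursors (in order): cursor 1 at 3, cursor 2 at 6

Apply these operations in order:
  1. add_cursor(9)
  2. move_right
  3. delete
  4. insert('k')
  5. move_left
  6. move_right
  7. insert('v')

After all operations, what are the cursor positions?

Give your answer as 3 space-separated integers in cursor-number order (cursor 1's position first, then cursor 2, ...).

After op 1 (add_cursor(9)): buffer="iuykofsabd" (len 10), cursors c1@3 c2@6 c3@9, authorship ..........
After op 2 (move_right): buffer="iuykofsabd" (len 10), cursors c1@4 c2@7 c3@10, authorship ..........
After op 3 (delete): buffer="iuyofab" (len 7), cursors c1@3 c2@5 c3@7, authorship .......
After op 4 (insert('k')): buffer="iuykofkabk" (len 10), cursors c1@4 c2@7 c3@10, authorship ...1..2..3
After op 5 (move_left): buffer="iuykofkabk" (len 10), cursors c1@3 c2@6 c3@9, authorship ...1..2..3
After op 6 (move_right): buffer="iuykofkabk" (len 10), cursors c1@4 c2@7 c3@10, authorship ...1..2..3
After op 7 (insert('v')): buffer="iuykvofkvabkv" (len 13), cursors c1@5 c2@9 c3@13, authorship ...11..22..33

Answer: 5 9 13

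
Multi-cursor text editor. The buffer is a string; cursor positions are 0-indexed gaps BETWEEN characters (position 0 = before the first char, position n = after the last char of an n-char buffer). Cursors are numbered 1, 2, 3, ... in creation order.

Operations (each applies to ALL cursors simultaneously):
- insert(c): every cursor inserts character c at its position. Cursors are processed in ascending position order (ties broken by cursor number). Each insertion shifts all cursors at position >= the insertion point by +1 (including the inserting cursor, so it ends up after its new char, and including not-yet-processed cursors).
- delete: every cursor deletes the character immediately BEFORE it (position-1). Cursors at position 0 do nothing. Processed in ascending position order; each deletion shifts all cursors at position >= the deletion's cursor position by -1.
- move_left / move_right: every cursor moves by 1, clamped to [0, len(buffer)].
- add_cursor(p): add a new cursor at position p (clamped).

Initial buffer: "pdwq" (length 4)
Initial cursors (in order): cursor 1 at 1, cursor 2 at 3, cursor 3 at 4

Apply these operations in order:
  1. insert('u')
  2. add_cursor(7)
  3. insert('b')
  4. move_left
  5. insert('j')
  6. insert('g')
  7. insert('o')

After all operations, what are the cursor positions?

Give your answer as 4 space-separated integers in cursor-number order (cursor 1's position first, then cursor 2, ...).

After op 1 (insert('u')): buffer="pudwuqu" (len 7), cursors c1@2 c2@5 c3@7, authorship .1..2.3
After op 2 (add_cursor(7)): buffer="pudwuqu" (len 7), cursors c1@2 c2@5 c3@7 c4@7, authorship .1..2.3
After op 3 (insert('b')): buffer="pubdwubqubb" (len 11), cursors c1@3 c2@7 c3@11 c4@11, authorship .11..22.334
After op 4 (move_left): buffer="pubdwubqubb" (len 11), cursors c1@2 c2@6 c3@10 c4@10, authorship .11..22.334
After op 5 (insert('j')): buffer="pujbdwujbqubjjb" (len 15), cursors c1@3 c2@8 c3@14 c4@14, authorship .111..222.33344
After op 6 (insert('g')): buffer="pujgbdwujgbqubjjggb" (len 19), cursors c1@4 c2@10 c3@18 c4@18, authorship .1111..2222.3334344
After op 7 (insert('o')): buffer="pujgobdwujgobqubjjggoob" (len 23), cursors c1@5 c2@12 c3@22 c4@22, authorship .11111..22222.333434344

Answer: 5 12 22 22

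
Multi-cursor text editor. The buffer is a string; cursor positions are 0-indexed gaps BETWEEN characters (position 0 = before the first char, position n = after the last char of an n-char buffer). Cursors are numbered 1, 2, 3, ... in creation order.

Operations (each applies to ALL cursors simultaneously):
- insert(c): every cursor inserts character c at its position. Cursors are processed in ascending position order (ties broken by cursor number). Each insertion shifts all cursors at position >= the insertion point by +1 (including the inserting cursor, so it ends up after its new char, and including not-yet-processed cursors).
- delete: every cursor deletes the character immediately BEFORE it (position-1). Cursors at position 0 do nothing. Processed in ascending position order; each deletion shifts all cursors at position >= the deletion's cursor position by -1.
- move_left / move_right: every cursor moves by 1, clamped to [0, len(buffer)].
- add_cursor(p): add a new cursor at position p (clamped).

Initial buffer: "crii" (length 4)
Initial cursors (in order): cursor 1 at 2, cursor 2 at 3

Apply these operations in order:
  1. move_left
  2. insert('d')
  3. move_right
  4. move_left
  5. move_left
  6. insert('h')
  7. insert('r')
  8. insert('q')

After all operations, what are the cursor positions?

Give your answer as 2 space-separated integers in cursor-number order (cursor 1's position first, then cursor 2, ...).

After op 1 (move_left): buffer="crii" (len 4), cursors c1@1 c2@2, authorship ....
After op 2 (insert('d')): buffer="cdrdii" (len 6), cursors c1@2 c2@4, authorship .1.2..
After op 3 (move_right): buffer="cdrdii" (len 6), cursors c1@3 c2@5, authorship .1.2..
After op 4 (move_left): buffer="cdrdii" (len 6), cursors c1@2 c2@4, authorship .1.2..
After op 5 (move_left): buffer="cdrdii" (len 6), cursors c1@1 c2@3, authorship .1.2..
After op 6 (insert('h')): buffer="chdrhdii" (len 8), cursors c1@2 c2@5, authorship .11.22..
After op 7 (insert('r')): buffer="chrdrhrdii" (len 10), cursors c1@3 c2@7, authorship .111.222..
After op 8 (insert('q')): buffer="chrqdrhrqdii" (len 12), cursors c1@4 c2@9, authorship .1111.2222..

Answer: 4 9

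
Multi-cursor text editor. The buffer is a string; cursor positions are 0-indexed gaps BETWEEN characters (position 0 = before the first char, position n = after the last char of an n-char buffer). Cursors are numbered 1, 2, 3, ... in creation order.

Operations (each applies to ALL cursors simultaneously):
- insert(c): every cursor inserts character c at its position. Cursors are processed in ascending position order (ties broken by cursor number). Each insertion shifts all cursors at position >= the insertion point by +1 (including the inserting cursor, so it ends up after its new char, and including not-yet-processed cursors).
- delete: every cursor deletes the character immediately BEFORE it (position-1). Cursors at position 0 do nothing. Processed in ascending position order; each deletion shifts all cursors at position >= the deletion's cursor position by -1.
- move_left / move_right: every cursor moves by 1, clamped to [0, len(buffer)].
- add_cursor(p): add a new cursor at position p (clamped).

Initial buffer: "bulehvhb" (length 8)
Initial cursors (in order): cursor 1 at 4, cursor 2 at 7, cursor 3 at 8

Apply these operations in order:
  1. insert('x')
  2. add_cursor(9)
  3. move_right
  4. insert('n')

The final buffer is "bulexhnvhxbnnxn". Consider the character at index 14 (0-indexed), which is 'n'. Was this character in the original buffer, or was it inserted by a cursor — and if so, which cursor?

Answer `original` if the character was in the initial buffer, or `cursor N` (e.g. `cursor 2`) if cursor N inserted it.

After op 1 (insert('x')): buffer="bulexhvhxbx" (len 11), cursors c1@5 c2@9 c3@11, authorship ....1...2.3
After op 2 (add_cursor(9)): buffer="bulexhvhxbx" (len 11), cursors c1@5 c2@9 c4@9 c3@11, authorship ....1...2.3
After op 3 (move_right): buffer="bulexhvhxbx" (len 11), cursors c1@6 c2@10 c4@10 c3@11, authorship ....1...2.3
After op 4 (insert('n')): buffer="bulexhnvhxbnnxn" (len 15), cursors c1@7 c2@13 c4@13 c3@15, authorship ....1.1..2.2433
Authorship (.=original, N=cursor N): . . . . 1 . 1 . . 2 . 2 4 3 3
Index 14: author = 3

Answer: cursor 3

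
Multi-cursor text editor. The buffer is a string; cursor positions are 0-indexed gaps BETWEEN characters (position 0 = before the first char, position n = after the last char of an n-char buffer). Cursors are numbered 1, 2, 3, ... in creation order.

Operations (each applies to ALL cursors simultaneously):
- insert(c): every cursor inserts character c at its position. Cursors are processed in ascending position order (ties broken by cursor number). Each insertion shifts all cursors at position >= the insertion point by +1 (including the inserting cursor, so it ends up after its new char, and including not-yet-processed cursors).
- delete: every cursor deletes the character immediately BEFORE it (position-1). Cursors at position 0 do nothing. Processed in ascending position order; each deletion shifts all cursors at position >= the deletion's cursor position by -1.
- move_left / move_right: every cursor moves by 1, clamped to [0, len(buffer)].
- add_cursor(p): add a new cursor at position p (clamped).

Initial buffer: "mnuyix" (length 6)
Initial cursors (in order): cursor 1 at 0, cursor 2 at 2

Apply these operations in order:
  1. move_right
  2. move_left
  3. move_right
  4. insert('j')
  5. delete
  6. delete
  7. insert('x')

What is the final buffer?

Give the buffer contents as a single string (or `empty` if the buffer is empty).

After op 1 (move_right): buffer="mnuyix" (len 6), cursors c1@1 c2@3, authorship ......
After op 2 (move_left): buffer="mnuyix" (len 6), cursors c1@0 c2@2, authorship ......
After op 3 (move_right): buffer="mnuyix" (len 6), cursors c1@1 c2@3, authorship ......
After op 4 (insert('j')): buffer="mjnujyix" (len 8), cursors c1@2 c2@5, authorship .1..2...
After op 5 (delete): buffer="mnuyix" (len 6), cursors c1@1 c2@3, authorship ......
After op 6 (delete): buffer="nyix" (len 4), cursors c1@0 c2@1, authorship ....
After op 7 (insert('x')): buffer="xnxyix" (len 6), cursors c1@1 c2@3, authorship 1.2...

Answer: xnxyix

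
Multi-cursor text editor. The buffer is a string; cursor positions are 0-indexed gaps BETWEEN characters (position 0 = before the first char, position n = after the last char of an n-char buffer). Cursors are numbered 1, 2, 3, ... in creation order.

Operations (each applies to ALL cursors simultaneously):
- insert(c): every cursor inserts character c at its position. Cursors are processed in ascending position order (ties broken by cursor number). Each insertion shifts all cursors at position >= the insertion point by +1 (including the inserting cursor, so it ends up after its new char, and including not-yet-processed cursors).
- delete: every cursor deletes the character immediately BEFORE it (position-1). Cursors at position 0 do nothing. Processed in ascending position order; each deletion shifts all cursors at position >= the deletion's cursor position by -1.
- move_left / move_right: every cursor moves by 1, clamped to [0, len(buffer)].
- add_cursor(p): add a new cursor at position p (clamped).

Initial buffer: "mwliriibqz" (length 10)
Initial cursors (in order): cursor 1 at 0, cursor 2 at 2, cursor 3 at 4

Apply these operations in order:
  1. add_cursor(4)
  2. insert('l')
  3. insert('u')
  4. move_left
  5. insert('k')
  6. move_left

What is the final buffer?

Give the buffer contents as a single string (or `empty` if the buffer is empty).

Answer: lkumwlkulillukkuriibqz

Derivation:
After op 1 (add_cursor(4)): buffer="mwliriibqz" (len 10), cursors c1@0 c2@2 c3@4 c4@4, authorship ..........
After op 2 (insert('l')): buffer="lmwllillriibqz" (len 14), cursors c1@1 c2@4 c3@8 c4@8, authorship 1..2..34......
After op 3 (insert('u')): buffer="lumwlulilluuriibqz" (len 18), cursors c1@2 c2@6 c3@12 c4@12, authorship 11..22..3434......
After op 4 (move_left): buffer="lumwlulilluuriibqz" (len 18), cursors c1@1 c2@5 c3@11 c4@11, authorship 11..22..3434......
After op 5 (insert('k')): buffer="lkumwlkulillukkuriibqz" (len 22), cursors c1@2 c2@7 c3@15 c4@15, authorship 111..222..343344......
After op 6 (move_left): buffer="lkumwlkulillukkuriibqz" (len 22), cursors c1@1 c2@6 c3@14 c4@14, authorship 111..222..343344......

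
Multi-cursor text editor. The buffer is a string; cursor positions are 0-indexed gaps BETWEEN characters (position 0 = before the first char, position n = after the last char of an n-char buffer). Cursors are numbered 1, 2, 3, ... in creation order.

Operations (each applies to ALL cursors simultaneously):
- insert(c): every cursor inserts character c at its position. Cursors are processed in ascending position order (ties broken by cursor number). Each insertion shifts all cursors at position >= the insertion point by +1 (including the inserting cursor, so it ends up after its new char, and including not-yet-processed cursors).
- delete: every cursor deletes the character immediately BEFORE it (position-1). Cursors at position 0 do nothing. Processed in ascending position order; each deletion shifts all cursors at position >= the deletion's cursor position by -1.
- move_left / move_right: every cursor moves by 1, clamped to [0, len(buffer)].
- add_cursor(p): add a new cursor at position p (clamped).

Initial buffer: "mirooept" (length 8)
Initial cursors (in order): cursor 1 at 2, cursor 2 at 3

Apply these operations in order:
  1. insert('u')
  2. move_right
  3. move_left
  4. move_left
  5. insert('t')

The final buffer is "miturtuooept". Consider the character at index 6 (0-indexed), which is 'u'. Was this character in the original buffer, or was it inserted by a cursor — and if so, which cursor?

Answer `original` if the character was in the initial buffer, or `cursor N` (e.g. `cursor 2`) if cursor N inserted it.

Answer: cursor 2

Derivation:
After op 1 (insert('u')): buffer="miuruooept" (len 10), cursors c1@3 c2@5, authorship ..1.2.....
After op 2 (move_right): buffer="miuruooept" (len 10), cursors c1@4 c2@6, authorship ..1.2.....
After op 3 (move_left): buffer="miuruooept" (len 10), cursors c1@3 c2@5, authorship ..1.2.....
After op 4 (move_left): buffer="miuruooept" (len 10), cursors c1@2 c2@4, authorship ..1.2.....
After op 5 (insert('t')): buffer="miturtuooept" (len 12), cursors c1@3 c2@6, authorship ..11.22.....
Authorship (.=original, N=cursor N): . . 1 1 . 2 2 . . . . .
Index 6: author = 2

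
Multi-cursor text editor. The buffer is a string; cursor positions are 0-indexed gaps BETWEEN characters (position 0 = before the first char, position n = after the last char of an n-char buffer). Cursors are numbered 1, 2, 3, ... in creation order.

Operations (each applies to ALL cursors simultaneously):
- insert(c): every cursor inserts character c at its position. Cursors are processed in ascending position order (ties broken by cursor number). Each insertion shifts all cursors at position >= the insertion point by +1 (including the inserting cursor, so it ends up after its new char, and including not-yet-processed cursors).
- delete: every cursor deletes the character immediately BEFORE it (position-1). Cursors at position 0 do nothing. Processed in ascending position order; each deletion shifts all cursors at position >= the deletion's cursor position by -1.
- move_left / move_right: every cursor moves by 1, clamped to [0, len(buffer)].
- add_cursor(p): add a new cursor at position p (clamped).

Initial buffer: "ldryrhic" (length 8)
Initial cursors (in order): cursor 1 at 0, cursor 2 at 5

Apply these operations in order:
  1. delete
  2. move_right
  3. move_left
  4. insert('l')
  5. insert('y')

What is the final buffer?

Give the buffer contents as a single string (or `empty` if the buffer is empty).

After op 1 (delete): buffer="ldryhic" (len 7), cursors c1@0 c2@4, authorship .......
After op 2 (move_right): buffer="ldryhic" (len 7), cursors c1@1 c2@5, authorship .......
After op 3 (move_left): buffer="ldryhic" (len 7), cursors c1@0 c2@4, authorship .......
After op 4 (insert('l')): buffer="lldrylhic" (len 9), cursors c1@1 c2@6, authorship 1....2...
After op 5 (insert('y')): buffer="lyldrylyhic" (len 11), cursors c1@2 c2@8, authorship 11....22...

Answer: lyldrylyhic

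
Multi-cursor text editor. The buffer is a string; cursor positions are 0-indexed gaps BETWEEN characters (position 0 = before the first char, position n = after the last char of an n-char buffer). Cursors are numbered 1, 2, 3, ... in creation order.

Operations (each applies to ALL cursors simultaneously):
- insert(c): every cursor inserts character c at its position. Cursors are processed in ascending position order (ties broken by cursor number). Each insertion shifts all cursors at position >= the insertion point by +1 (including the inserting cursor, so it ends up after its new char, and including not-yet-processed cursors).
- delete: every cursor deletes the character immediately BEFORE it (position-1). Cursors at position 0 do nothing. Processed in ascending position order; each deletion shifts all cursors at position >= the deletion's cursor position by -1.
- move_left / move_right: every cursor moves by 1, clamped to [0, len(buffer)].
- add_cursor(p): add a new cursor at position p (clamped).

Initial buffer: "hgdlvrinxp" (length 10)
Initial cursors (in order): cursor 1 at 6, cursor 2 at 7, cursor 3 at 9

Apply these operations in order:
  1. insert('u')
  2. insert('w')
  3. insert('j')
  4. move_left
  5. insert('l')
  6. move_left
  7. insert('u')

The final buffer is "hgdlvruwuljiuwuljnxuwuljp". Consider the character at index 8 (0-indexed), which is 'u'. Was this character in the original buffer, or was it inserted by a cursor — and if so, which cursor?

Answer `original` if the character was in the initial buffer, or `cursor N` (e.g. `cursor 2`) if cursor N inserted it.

Answer: cursor 1

Derivation:
After op 1 (insert('u')): buffer="hgdlvruiunxup" (len 13), cursors c1@7 c2@9 c3@12, authorship ......1.2..3.
After op 2 (insert('w')): buffer="hgdlvruwiuwnxuwp" (len 16), cursors c1@8 c2@11 c3@15, authorship ......11.22..33.
After op 3 (insert('j')): buffer="hgdlvruwjiuwjnxuwjp" (len 19), cursors c1@9 c2@13 c3@18, authorship ......111.222..333.
After op 4 (move_left): buffer="hgdlvruwjiuwjnxuwjp" (len 19), cursors c1@8 c2@12 c3@17, authorship ......111.222..333.
After op 5 (insert('l')): buffer="hgdlvruwljiuwljnxuwljp" (len 22), cursors c1@9 c2@14 c3@20, authorship ......1111.2222..3333.
After op 6 (move_left): buffer="hgdlvruwljiuwljnxuwljp" (len 22), cursors c1@8 c2@13 c3@19, authorship ......1111.2222..3333.
After op 7 (insert('u')): buffer="hgdlvruwuljiuwuljnxuwuljp" (len 25), cursors c1@9 c2@15 c3@22, authorship ......11111.22222..33333.
Authorship (.=original, N=cursor N): . . . . . . 1 1 1 1 1 . 2 2 2 2 2 . . 3 3 3 3 3 .
Index 8: author = 1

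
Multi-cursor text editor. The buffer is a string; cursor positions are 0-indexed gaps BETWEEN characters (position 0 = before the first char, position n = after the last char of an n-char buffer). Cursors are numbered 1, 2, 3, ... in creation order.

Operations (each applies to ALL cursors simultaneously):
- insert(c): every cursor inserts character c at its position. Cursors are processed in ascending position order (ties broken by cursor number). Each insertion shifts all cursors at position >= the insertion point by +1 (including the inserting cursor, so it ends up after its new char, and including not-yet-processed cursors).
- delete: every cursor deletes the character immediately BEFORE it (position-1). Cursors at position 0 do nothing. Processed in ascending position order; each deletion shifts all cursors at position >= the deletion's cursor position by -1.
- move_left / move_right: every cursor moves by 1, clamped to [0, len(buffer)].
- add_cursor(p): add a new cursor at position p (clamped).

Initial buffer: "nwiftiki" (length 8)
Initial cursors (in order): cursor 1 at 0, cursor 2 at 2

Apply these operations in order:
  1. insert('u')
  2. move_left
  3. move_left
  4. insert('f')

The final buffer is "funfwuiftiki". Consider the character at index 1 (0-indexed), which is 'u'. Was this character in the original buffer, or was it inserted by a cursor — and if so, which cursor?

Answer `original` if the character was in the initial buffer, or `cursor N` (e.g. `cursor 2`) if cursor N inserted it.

Answer: cursor 1

Derivation:
After op 1 (insert('u')): buffer="unwuiftiki" (len 10), cursors c1@1 c2@4, authorship 1..2......
After op 2 (move_left): buffer="unwuiftiki" (len 10), cursors c1@0 c2@3, authorship 1..2......
After op 3 (move_left): buffer="unwuiftiki" (len 10), cursors c1@0 c2@2, authorship 1..2......
After op 4 (insert('f')): buffer="funfwuiftiki" (len 12), cursors c1@1 c2@4, authorship 11.2.2......
Authorship (.=original, N=cursor N): 1 1 . 2 . 2 . . . . . .
Index 1: author = 1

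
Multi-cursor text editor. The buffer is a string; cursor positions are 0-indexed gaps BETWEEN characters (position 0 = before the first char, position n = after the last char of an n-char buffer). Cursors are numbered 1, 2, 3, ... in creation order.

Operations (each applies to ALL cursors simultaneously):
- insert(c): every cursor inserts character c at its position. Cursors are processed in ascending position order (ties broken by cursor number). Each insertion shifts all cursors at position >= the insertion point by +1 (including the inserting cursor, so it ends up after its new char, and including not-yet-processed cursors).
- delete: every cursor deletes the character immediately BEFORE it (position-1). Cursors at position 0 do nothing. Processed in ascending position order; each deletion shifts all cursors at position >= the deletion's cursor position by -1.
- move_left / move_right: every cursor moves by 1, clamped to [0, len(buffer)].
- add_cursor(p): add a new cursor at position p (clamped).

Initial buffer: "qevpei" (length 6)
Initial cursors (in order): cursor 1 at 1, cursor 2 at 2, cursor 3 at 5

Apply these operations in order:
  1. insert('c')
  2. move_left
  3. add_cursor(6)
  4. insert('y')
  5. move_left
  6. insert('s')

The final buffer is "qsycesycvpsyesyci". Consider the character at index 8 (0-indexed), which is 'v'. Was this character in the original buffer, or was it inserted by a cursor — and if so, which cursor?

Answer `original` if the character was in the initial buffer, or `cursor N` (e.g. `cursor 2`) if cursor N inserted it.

After op 1 (insert('c')): buffer="qcecvpeci" (len 9), cursors c1@2 c2@4 c3@8, authorship .1.2...3.
After op 2 (move_left): buffer="qcecvpeci" (len 9), cursors c1@1 c2@3 c3@7, authorship .1.2...3.
After op 3 (add_cursor(6)): buffer="qcecvpeci" (len 9), cursors c1@1 c2@3 c4@6 c3@7, authorship .1.2...3.
After op 4 (insert('y')): buffer="qyceycvpyeyci" (len 13), cursors c1@2 c2@5 c4@9 c3@11, authorship .11.22..4.33.
After op 5 (move_left): buffer="qyceycvpyeyci" (len 13), cursors c1@1 c2@4 c4@8 c3@10, authorship .11.22..4.33.
After op 6 (insert('s')): buffer="qsycesycvpsyesyci" (len 17), cursors c1@2 c2@6 c4@11 c3@14, authorship .111.222..44.333.
Authorship (.=original, N=cursor N): . 1 1 1 . 2 2 2 . . 4 4 . 3 3 3 .
Index 8: author = original

Answer: original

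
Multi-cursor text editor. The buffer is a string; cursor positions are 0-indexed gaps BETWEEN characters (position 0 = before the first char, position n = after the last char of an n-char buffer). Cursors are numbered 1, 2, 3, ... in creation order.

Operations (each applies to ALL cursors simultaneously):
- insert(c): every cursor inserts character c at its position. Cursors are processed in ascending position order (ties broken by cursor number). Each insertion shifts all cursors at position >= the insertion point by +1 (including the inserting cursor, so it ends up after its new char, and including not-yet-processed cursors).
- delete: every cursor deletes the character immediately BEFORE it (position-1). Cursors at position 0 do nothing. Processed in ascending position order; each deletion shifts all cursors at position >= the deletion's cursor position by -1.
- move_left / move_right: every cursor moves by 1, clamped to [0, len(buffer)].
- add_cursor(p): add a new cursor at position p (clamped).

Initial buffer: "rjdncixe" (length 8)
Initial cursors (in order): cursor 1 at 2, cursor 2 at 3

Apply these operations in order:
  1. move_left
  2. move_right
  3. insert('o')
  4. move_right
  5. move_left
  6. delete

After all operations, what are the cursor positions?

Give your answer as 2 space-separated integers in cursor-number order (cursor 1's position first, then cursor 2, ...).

After op 1 (move_left): buffer="rjdncixe" (len 8), cursors c1@1 c2@2, authorship ........
After op 2 (move_right): buffer="rjdncixe" (len 8), cursors c1@2 c2@3, authorship ........
After op 3 (insert('o')): buffer="rjodoncixe" (len 10), cursors c1@3 c2@5, authorship ..1.2.....
After op 4 (move_right): buffer="rjodoncixe" (len 10), cursors c1@4 c2@6, authorship ..1.2.....
After op 5 (move_left): buffer="rjodoncixe" (len 10), cursors c1@3 c2@5, authorship ..1.2.....
After op 6 (delete): buffer="rjdncixe" (len 8), cursors c1@2 c2@3, authorship ........

Answer: 2 3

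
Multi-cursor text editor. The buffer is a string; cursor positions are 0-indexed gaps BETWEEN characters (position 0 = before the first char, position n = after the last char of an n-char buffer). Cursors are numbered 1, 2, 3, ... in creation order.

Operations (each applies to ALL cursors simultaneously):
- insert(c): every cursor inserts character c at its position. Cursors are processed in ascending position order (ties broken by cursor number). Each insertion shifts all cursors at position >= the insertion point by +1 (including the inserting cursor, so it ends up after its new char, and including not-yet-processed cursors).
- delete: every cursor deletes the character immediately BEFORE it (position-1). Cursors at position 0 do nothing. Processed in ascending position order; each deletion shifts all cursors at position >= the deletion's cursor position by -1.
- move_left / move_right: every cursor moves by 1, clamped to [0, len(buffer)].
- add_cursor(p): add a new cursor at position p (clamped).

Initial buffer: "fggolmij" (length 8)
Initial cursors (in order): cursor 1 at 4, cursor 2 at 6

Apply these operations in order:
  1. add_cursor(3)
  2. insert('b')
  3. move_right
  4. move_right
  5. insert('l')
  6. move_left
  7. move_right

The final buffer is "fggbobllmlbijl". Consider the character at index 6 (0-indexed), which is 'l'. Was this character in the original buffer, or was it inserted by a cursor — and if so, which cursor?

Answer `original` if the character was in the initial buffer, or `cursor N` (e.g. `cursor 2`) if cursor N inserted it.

After op 1 (add_cursor(3)): buffer="fggolmij" (len 8), cursors c3@3 c1@4 c2@6, authorship ........
After op 2 (insert('b')): buffer="fggboblmbij" (len 11), cursors c3@4 c1@6 c2@9, authorship ...3.1..2..
After op 3 (move_right): buffer="fggboblmbij" (len 11), cursors c3@5 c1@7 c2@10, authorship ...3.1..2..
After op 4 (move_right): buffer="fggboblmbij" (len 11), cursors c3@6 c1@8 c2@11, authorship ...3.1..2..
After op 5 (insert('l')): buffer="fggbobllmlbijl" (len 14), cursors c3@7 c1@10 c2@14, authorship ...3.13..12..2
After op 6 (move_left): buffer="fggbobllmlbijl" (len 14), cursors c3@6 c1@9 c2@13, authorship ...3.13..12..2
After op 7 (move_right): buffer="fggbobllmlbijl" (len 14), cursors c3@7 c1@10 c2@14, authorship ...3.13..12..2
Authorship (.=original, N=cursor N): . . . 3 . 1 3 . . 1 2 . . 2
Index 6: author = 3

Answer: cursor 3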